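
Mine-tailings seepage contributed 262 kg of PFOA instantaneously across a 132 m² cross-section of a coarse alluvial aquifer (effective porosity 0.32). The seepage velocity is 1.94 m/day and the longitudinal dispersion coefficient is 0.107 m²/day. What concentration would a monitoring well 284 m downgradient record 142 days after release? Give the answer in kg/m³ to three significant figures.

0.136 kg/m³

For an instantaneous plane source, C(x,t) = M/(n_e·A·√(4πDt)) · exp(−(x−vt)²/(4Dt)), with n_e·A the pore (flow) area.
Plume center vt = 1.94 × 142 = 275.48 m, so the well at 284 m is 8.52 m downgradient of the peak.
√(4πDt) = 13.82 m, giving peak height M/(n_e·A·√(4πDt)) = 262/(0.32 × 132 × 13.82) = 0.4488 kg/m³.
(x−vt)²/(4Dt) = (8.52)²/(4 × 0.107 × 142) = 1.194; exp(−1.194) = 0.3030.
C = 0.4488 × 0.3030 = 0.136 kg/m³.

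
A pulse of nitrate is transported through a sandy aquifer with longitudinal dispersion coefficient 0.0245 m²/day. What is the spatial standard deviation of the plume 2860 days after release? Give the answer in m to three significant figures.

Dispersive spreading gives a Gaussian with σ² = 2Dt; advection only shifts the center.
σ = √(2 × 0.0245 × 2860) = 11.8 m.

11.8 m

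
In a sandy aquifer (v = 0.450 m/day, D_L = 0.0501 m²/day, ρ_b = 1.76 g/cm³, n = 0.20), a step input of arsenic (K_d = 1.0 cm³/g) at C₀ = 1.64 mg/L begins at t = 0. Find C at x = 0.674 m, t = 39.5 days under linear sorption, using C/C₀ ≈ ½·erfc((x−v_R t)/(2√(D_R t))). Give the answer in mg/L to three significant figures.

1.58 mg/L

Retardation factor R = 1 + ρ_b·K_d/n = 1 + 1.76 × 1.0/0.20 = 9.800.
Sorption retards both mechanisms: v_R = v/R = 0.04592 m/day, D_R = D/R = 0.005112 m²/day.
v_R·t = 0.04592 × 39.5 = 1.81384 m; 2√(D_R t) = 0.8987 m; argument = (0.674 − 1.81384)/0.8987 = -1.268.
C = C₀ × ½·erfc(-1.268) = 1.64 × 0.9635 = 1.58 mg/L.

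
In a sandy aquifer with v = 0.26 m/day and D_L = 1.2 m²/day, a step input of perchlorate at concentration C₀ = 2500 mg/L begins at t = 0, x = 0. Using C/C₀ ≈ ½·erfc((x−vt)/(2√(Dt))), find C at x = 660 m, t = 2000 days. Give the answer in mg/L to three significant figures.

54.1 mg/L

For a continuous step input, C/C₀ ≈ ½·erfc((x−vt)/(2√(Dt))).
vt = 0.26 × 2000 = 520 m and 2√(Dt) = 2√(1.2 × 2000) = 97.98 m.
Argument (x−vt)/(2√(Dt)) = (660 − 520)/97.98 = 1.429; ½·erfc(1.429) = 0.02164.
C = 2500 × 0.02164 = 54.1 mg/L.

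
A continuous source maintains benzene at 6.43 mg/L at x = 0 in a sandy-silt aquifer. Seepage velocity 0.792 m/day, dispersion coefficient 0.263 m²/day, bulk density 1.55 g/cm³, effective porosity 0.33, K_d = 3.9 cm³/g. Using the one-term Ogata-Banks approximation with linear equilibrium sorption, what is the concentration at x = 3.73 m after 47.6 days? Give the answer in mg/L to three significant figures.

0.380 mg/L

Retardation factor R = 1 + ρ_b·K_d/n = 1 + 1.55 × 3.9/0.33 = 19.32.
Sorption retards both mechanisms: v_R = v/R = 0.04099 m/day, D_R = D/R = 0.01361 m²/day.
v_R·t = 0.04099 × 47.6 = 1.951124 m; 2√(D_R t) = 1.610 m; argument = (3.73 − 1.951124)/1.610 = 1.105.
C = C₀ × ½·erfc(1.105) = 6.43 × 0.05906 = 0.380 mg/L.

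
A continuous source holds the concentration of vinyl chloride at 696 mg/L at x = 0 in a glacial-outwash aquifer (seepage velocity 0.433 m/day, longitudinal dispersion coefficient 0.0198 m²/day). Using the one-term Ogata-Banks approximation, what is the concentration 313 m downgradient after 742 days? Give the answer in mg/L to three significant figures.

For a continuous step input, C/C₀ ≈ ½·erfc((x−vt)/(2√(Dt))).
vt = 0.433 × 742 = 321.286 m and 2√(Dt) = 2√(0.0198 × 742) = 7.666 m.
Argument (x−vt)/(2√(Dt)) = (313 − 321.286)/7.666 = -1.081; ½·erfc(-1.081) = 0.9368.
C = 696 × 0.9368 = 652 mg/L.

652 mg/L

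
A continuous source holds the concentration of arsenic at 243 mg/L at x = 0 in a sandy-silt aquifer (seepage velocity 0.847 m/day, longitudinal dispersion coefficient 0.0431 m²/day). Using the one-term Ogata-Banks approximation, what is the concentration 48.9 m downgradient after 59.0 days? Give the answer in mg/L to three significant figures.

For a continuous step input, C/C₀ ≈ ½·erfc((x−vt)/(2√(Dt))).
vt = 0.847 × 59.0 = 49.973 m and 2√(Dt) = 2√(0.0431 × 59.0) = 3.189 m.
Argument (x−vt)/(2√(Dt)) = (48.9 − 49.973)/3.189 = -0.3365; ½·erfc(-0.3365) = 0.6829.
C = 243 × 0.6829 = 166 mg/L.

166 mg/L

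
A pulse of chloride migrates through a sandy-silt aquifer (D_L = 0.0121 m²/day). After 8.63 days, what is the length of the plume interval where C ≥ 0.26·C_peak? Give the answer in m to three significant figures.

The plume is Gaussian with σ = √(2Dt) = √(2 × 0.0121 × 8.63) = 0.4570 m.
C/C_peak = exp(−Δx²/(2σ²)) = 0.26 ⇒ Δx = σ·√(−2 ln 0.26) = 0.4570 × 1.641 = 0.7499 m.
Width = 2Δx = 1.50 m.

1.50 m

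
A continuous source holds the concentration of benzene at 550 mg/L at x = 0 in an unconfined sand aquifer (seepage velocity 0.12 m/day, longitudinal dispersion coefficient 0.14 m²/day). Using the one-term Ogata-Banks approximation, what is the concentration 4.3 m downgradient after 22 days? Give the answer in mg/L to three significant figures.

For a continuous step input, C/C₀ ≈ ½·erfc((x−vt)/(2√(Dt))).
vt = 0.12 × 22 = 2.64 m and 2√(Dt) = 2√(0.14 × 22) = 3.510 m.
Argument (x−vt)/(2√(Dt)) = (4.3 − 2.64)/3.510 = 0.4729; ½·erfc(0.4729) = 0.2518.
C = 550 × 0.2518 = 138 mg/L.

138 mg/L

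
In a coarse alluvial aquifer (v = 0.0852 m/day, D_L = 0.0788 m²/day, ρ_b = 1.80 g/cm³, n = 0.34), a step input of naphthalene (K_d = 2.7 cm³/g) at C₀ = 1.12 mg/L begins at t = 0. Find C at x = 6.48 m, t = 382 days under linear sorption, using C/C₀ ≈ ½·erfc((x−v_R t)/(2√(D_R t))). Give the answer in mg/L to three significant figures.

0.0158 mg/L

Retardation factor R = 1 + ρ_b·K_d/n = 1 + 1.80 × 2.7/0.34 = 15.29.
Sorption retards both mechanisms: v_R = v/R = 0.005572 m/day, D_R = D/R = 0.005154 m²/day.
v_R·t = 0.005572 × 382 = 2.128504 m; 2√(D_R t) = 2.806 m; argument = (6.48 − 2.128504)/2.806 = 1.551.
C = C₀ × ½·erfc(1.551) = 1.12 × 0.01414 = 0.0158 mg/L.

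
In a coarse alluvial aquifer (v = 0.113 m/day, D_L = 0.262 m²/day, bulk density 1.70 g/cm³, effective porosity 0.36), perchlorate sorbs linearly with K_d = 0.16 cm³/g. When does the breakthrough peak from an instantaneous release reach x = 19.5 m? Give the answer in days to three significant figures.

269 days

Retardation factor R = 1 + ρ_b·K_d/n = 1 + 1.70 × 0.16/0.36 = 1.756.
Sorption retards both mechanisms: v_R = v/R = 0.06435 m/day, D_R = D/R = 0.1492 m²/day.
Peak time from v_R²t² + 2D_R t − x² = 0: t = (√(D_R² + v_R²x²) − D_R)/v_R².
√(D_R² + v_R²x²) = √(0.1492² + 0.06435² × 19.5²) = 1.264; v_R² = 0.004141.
t = (1.264 − 0.1492)/0.004141 = 269 days.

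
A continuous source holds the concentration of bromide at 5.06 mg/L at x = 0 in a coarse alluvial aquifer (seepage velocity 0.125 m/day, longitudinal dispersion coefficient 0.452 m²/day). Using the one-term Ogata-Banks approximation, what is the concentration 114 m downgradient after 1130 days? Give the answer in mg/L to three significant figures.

For a continuous step input, C/C₀ ≈ ½·erfc((x−vt)/(2√(Dt))).
vt = 0.125 × 1130 = 141.25 m and 2√(Dt) = 2√(0.452 × 1130) = 45.20 m.
Argument (x−vt)/(2√(Dt)) = (114 − 141.25)/45.20 = -0.6029; ½·erfc(-0.6029) = 0.8031.
C = 5.06 × 0.8031 = 4.06 mg/L.

4.06 mg/L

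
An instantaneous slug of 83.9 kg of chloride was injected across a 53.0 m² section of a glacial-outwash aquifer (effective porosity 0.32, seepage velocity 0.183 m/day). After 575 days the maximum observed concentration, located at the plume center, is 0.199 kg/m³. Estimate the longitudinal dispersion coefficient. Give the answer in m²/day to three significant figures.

0.0855 m²/day

At the plume center C_max = M/(n_e·A·√(4πDt)), so D = M²/(4πt·(n_e·A·C_max)²).
n_e·A·C_max = 0.32 × 53.0 × 0.199 = 3.375 kg/m.
D = 83.9²/(4π × 575 × 3.375²) = 0.0855 m²/day.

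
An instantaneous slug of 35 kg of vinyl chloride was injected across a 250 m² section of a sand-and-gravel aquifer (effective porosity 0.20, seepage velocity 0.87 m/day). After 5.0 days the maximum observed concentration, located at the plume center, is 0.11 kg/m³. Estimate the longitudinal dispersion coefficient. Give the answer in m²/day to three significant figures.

0.645 m²/day

At the plume center C_max = M/(n_e·A·√(4πDt)), so D = M²/(4πt·(n_e·A·C_max)²).
n_e·A·C_max = 0.20 × 250 × 0.11 = 5.500 kg/m.
D = 35²/(4π × 5.0 × 5.500²) = 0.645 m²/day.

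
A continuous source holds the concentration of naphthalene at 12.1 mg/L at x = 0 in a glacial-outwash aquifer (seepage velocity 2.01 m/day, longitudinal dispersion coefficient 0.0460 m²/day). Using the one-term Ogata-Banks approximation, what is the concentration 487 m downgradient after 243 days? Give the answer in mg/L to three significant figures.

For a continuous step input, C/C₀ ≈ ½·erfc((x−vt)/(2√(Dt))).
vt = 2.01 × 243 = 488.43 m and 2√(Dt) = 2√(0.0460 × 243) = 6.687 m.
Argument (x−vt)/(2√(Dt)) = (487 − 488.43)/6.687 = -0.2138; ½·erfc(-0.2138) = 0.6188.
C = 12.1 × 0.6188 = 7.49 mg/L.

7.49 mg/L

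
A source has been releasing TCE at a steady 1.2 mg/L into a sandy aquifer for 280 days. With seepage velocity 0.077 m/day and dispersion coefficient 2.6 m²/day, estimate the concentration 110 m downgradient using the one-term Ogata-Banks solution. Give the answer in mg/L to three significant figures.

0.0123 mg/L

For a continuous step input, C/C₀ ≈ ½·erfc((x−vt)/(2√(Dt))).
vt = 0.077 × 280 = 21.56 m and 2√(Dt) = 2√(2.6 × 280) = 53.96 m.
Argument (x−vt)/(2√(Dt)) = (110 − 21.56)/53.96 = 1.639; ½·erfc(1.639) = 0.01023.
C = 1.2 × 0.01023 = 0.0123 mg/L.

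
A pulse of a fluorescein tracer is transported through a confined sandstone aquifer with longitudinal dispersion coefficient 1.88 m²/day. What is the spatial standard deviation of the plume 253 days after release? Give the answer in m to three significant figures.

Dispersive spreading gives a Gaussian with σ² = 2Dt; advection only shifts the center.
σ = √(2 × 1.88 × 253) = 30.8 m.

30.8 m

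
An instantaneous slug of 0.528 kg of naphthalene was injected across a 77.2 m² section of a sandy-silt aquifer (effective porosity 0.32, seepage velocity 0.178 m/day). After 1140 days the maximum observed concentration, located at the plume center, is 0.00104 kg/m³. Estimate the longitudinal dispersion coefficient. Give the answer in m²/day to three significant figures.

0.0295 m²/day

At the plume center C_max = M/(n_e·A·√(4πDt)), so D = M²/(4πt·(n_e·A·C_max)²).
n_e·A·C_max = 0.32 × 77.2 × 0.00104 = 0.02569 kg/m.
D = 0.528²/(4π × 1140 × 0.02569²) = 0.0295 m²/day.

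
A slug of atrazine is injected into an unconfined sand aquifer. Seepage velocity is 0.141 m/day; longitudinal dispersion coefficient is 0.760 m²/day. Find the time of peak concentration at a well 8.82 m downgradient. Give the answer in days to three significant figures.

35.1 days

For the 1D instantaneous-source solution, setting ∂C/∂t = 0 at fixed x gives v²t² + 2Dt − x² = 0, so t = (√(D² + v²x²) − D)/v².
√(D² + v²x²) = √(0.760² + 0.141² × 8.82²) = 1.457; v² = 0.019881.
t = (1.457 − 0.760)/0.019881 = 35.1 days (vs. the pure-advection estimate x/v = 62.6 d).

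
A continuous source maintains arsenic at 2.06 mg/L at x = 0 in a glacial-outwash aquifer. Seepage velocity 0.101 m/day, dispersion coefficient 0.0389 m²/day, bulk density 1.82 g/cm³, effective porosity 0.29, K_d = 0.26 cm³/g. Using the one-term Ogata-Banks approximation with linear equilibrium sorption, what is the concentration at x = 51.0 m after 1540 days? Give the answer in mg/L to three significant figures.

Retardation factor R = 1 + ρ_b·K_d/n = 1 + 1.82 × 0.26/0.29 = 2.632.
Sorption retards both mechanisms: v_R = v/R = 0.03837 m/day, D_R = D/R = 0.01478 m²/day.
v_R·t = 0.03837 × 1540 = 59.0898 m; 2√(D_R t) = 9.542 m; argument = (51.0 − 59.0898)/9.542 = -0.8478.
C = C₀ × ½·erfc(-0.8478) = 2.06 × 0.8847 = 1.82 mg/L.

1.82 mg/L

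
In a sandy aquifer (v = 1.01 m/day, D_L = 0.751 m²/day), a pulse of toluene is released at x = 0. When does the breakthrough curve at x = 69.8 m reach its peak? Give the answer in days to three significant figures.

68.4 days

For the 1D instantaneous-source solution, setting ∂C/∂t = 0 at fixed x gives v²t² + 2Dt − x² = 0, so t = (√(D² + v²x²) − D)/v².
√(D² + v²x²) = √(0.751² + 1.01² × 69.8²) = 70.50; v² = 1.0201.
t = (70.50 − 0.751)/1.0201 = 68.4 days (vs. the pure-advection estimate x/v = 69.1 d).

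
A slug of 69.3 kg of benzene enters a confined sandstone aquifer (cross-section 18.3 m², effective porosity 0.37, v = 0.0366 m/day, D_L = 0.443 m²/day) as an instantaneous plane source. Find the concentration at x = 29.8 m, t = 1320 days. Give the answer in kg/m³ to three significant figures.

For an instantaneous plane source, C(x,t) = M/(n_e·A·√(4πDt)) · exp(−(x−vt)²/(4Dt)), with n_e·A the pore (flow) area.
Plume center vt = 0.0366 × 1320 = 48.312 m, so the well at 29.8 m is 18.512 m upgradient of the peak.
√(4πDt) = 85.72 m, giving peak height M/(n_e·A·√(4πDt)) = 69.3/(0.37 × 18.3 × 85.72) = 0.1194 kg/m³.
(x−vt)²/(4Dt) = (-18.512)²/(4 × 0.443 × 1320) = 0.1465; exp(−0.1465) = 0.8637.
C = 0.1194 × 0.8637 = 0.103 kg/m³.

0.103 kg/m³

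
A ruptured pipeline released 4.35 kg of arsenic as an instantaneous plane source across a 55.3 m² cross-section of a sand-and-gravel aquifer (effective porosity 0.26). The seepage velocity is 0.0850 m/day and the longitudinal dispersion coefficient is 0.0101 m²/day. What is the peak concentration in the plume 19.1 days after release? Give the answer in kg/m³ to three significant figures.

The peak of an instantaneous 1D plume sits at x = vt; there the Gaussian factor is 1 and C_max = M/(n_e·A·√(4πDt)), where n_e·A is the pore area the mass is dissolved in.
√(4πDt) = √(4π × 0.0101 × 19.1) = 1.557 m, so C_max = 4.35/(0.26 × 55.3 × 1.557) = 0.194 kg/m³.

0.194 kg/m³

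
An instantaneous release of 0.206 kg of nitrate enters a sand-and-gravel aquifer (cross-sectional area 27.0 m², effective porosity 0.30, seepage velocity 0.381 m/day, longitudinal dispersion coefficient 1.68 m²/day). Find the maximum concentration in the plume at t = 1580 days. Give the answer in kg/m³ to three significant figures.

The peak of an instantaneous 1D plume sits at x = vt; there the Gaussian factor is 1 and C_max = M/(n_e·A·√(4πDt)), where n_e·A is the pore area the mass is dissolved in.
√(4πDt) = √(4π × 1.68 × 1580) = 182.6 m, so C_max = 0.206/(0.30 × 27.0 × 182.6) = 0.000139 kg/m³.

0.000139 kg/m³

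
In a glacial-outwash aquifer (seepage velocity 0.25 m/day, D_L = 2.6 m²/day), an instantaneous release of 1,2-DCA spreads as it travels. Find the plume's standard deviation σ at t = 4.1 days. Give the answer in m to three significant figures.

Dispersive spreading gives a Gaussian with σ² = 2Dt; advection only shifts the center.
σ = √(2 × 2.6 × 4.1) = 4.62 m.

4.62 m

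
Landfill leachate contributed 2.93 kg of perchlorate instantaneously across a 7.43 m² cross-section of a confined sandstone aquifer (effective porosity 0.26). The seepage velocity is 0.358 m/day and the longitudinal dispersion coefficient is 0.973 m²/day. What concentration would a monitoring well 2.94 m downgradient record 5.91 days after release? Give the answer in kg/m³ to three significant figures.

0.173 kg/m³

For an instantaneous plane source, C(x,t) = M/(n_e·A·√(4πDt)) · exp(−(x−vt)²/(4Dt)), with n_e·A the pore (flow) area.
Plume center vt = 0.358 × 5.91 = 2.11578 m, so the well at 2.94 m is 0.82422 m downgradient of the peak.
√(4πDt) = 8.501 m, giving peak height M/(n_e·A·√(4πDt)) = 2.93/(0.26 × 7.43 × 8.501) = 0.1784 kg/m³.
(x−vt)²/(4Dt) = (0.82422)²/(4 × 0.973 × 5.91) = 0.02953; exp(−0.02953) = 0.9709.
C = 0.1784 × 0.9709 = 0.173 kg/m³.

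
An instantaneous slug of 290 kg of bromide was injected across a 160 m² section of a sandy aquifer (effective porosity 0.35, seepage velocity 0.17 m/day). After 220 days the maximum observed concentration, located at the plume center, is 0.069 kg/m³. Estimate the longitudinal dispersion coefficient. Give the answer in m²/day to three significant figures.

2.04 m²/day

At the plume center C_max = M/(n_e·A·√(4πDt)), so D = M²/(4πt·(n_e·A·C_max)²).
n_e·A·C_max = 0.35 × 160 × 0.069 = 3.864 kg/m.
D = 290²/(4π × 220 × 3.864²) = 2.04 m²/day.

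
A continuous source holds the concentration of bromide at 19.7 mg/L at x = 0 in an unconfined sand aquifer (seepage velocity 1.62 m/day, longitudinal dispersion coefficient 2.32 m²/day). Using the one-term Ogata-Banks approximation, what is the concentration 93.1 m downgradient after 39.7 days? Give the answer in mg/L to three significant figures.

For a continuous step input, C/C₀ ≈ ½·erfc((x−vt)/(2√(Dt))).
vt = 1.62 × 39.7 = 64.314 m and 2√(Dt) = 2√(2.32 × 39.7) = 19.19 m.
Argument (x−vt)/(2√(Dt)) = (93.1 − 64.314)/19.19 = 1.500; ½·erfc(1.500) = 0.01695.
C = 19.7 × 0.01695 = 0.334 mg/L.

0.334 mg/L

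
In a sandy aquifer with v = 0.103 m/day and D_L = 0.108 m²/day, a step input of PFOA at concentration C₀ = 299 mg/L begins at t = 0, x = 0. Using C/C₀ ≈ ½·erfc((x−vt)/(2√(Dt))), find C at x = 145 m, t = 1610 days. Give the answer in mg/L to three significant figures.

260 mg/L

For a continuous step input, C/C₀ ≈ ½·erfc((x−vt)/(2√(Dt))).
vt = 0.103 × 1610 = 165.83 m and 2√(Dt) = 2√(0.108 × 1610) = 26.37 m.
Argument (x−vt)/(2√(Dt)) = (145 − 165.83)/26.37 = -0.7899; ½·erfc(-0.7899) = 0.8680.
C = 299 × 0.8680 = 260 mg/L.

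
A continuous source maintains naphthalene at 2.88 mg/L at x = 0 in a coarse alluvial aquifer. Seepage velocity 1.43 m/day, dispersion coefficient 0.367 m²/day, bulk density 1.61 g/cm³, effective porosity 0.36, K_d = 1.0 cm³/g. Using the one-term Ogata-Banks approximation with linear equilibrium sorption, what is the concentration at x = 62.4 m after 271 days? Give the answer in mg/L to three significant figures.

Retardation factor R = 1 + ρ_b·K_d/n = 1 + 1.61 × 1.0/0.36 = 5.472.
Sorption retards both mechanisms: v_R = v/R = 0.2613 m/day, D_R = D/R = 0.06707 m²/day.
v_R·t = 0.2613 × 271 = 70.8123 m; 2√(D_R t) = 8.527 m; argument = (62.4 − 70.8123)/8.527 = -0.9865.
C = C₀ × ½·erfc(-0.9865) = 2.88 × 0.9185 = 2.65 mg/L.

2.65 mg/L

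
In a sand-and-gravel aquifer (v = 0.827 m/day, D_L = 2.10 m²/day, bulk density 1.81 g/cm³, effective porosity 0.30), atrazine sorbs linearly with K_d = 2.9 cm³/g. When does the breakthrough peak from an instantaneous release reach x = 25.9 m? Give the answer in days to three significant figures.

Retardation factor R = 1 + ρ_b·K_d/n = 1 + 1.81 × 2.9/0.30 = 18.50.
Sorption retards both mechanisms: v_R = v/R = 0.04470 m/day, D_R = D/R = 0.1135 m²/day.
Peak time from v_R²t² + 2D_R t − x² = 0: t = (√(D_R² + v_R²x²) − D_R)/v_R².
√(D_R² + v_R²x²) = √(0.1135² + 0.04470² × 25.9²) = 1.163; v_R² = 0.001998.
t = (1.163 − 0.1135)/0.001998 = 525 days.

525 days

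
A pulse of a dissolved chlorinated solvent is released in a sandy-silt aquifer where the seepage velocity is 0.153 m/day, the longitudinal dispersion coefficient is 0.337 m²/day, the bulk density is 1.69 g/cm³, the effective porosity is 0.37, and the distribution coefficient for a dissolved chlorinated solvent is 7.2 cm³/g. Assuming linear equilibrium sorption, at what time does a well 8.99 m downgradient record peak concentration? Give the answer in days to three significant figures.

Retardation factor R = 1 + ρ_b·K_d/n = 1 + 1.69 × 7.2/0.37 = 33.89.
Sorption retards both mechanisms: v_R = v/R = 0.004515 m/day, D_R = D/R = 0.009944 m²/day.
Peak time from v_R²t² + 2D_R t − x² = 0: t = (√(D_R² + v_R²x²) − D_R)/v_R².
√(D_R² + v_R²x²) = √(0.009944² + 0.004515² × 8.99²) = 0.04179; v_R² = 2.039e-05.
t = (0.04179 − 0.009944)/2.039e-05 = 1560 days.

1560 days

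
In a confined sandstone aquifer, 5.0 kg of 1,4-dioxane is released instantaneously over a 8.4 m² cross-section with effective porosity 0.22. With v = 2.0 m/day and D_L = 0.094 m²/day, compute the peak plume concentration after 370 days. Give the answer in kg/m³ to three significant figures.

0.129 kg/m³

The peak of an instantaneous 1D plume sits at x = vt; there the Gaussian factor is 1 and C_max = M/(n_e·A·√(4πDt)), where n_e·A is the pore area the mass is dissolved in.
√(4πDt) = √(4π × 0.094 × 370) = 20.91 m, so C_max = 5.0/(0.22 × 8.4 × 20.91) = 0.129 kg/m³.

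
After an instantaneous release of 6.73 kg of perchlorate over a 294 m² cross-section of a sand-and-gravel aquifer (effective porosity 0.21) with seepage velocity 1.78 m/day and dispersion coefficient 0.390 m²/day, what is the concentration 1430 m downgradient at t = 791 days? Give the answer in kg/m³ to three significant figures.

For an instantaneous plane source, C(x,t) = M/(n_e·A·√(4πDt)) · exp(−(x−vt)²/(4Dt)), with n_e·A the pore (flow) area.
Plume center vt = 1.78 × 791 = 1407.98 m, so the well at 1430 m is 22.02 m downgradient of the peak.
√(4πDt) = 62.26 m, giving peak height M/(n_e·A·√(4πDt)) = 6.73/(0.21 × 294 × 62.26) = 0.001751 kg/m³.
(x−vt)²/(4Dt) = (22.02)²/(4 × 0.390 × 791) = 0.3929; exp(−0.3929) = 0.6751.
C = 0.001751 × 0.6751 = 0.00118 kg/m³.

0.00118 kg/m³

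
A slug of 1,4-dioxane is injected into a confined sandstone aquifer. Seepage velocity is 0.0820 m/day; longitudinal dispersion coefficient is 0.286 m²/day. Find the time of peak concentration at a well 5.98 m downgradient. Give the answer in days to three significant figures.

41.9 days

For the 1D instantaneous-source solution, setting ∂C/∂t = 0 at fixed x gives v²t² + 2Dt − x² = 0, so t = (√(D² + v²x²) − D)/v².
√(D² + v²x²) = √(0.286² + 0.0820² × 5.98²) = 0.5677; v² = 0.006724.
t = (0.5677 − 0.286)/0.006724 = 41.9 days (vs. the pure-advection estimate x/v = 72.9 d).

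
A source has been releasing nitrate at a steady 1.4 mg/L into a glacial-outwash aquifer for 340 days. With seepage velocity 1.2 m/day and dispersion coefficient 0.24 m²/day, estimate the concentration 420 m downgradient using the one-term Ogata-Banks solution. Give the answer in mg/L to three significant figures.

For a continuous step input, C/C₀ ≈ ½·erfc((x−vt)/(2√(Dt))).
vt = 1.2 × 340 = 408 m and 2√(Dt) = 2√(0.24 × 340) = 18.07 m.
Argument (x−vt)/(2√(Dt)) = (420 − 408)/18.07 = 0.6641; ½·erfc(0.6641) = 0.1738.
C = 1.4 × 0.1738 = 0.243 mg/L.

0.243 mg/L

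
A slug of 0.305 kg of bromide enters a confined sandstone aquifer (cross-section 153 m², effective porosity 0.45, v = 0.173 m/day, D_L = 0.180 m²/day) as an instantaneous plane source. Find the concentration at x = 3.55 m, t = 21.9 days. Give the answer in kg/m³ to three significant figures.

0.000627 kg/m³

For an instantaneous plane source, C(x,t) = M/(n_e·A·√(4πDt)) · exp(−(x−vt)²/(4Dt)), with n_e·A the pore (flow) area.
Plume center vt = 0.173 × 21.9 = 3.7887 m, so the well at 3.55 m is 0.2387 m upgradient of the peak.
√(4πDt) = 7.038 m, giving peak height M/(n_e·A·√(4πDt)) = 0.305/(0.45 × 153 × 7.038) = 0.0006294 kg/m³.
(x−vt)²/(4Dt) = (-0.2387)²/(4 × 0.180 × 21.9) = 0.003614; exp(−0.003614) = 0.9964.
C = 0.0006294 × 0.9964 = 0.000627 kg/m³.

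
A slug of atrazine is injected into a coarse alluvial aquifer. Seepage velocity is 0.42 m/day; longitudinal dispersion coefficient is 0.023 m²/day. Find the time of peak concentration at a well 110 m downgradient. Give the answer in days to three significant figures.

For the 1D instantaneous-source solution, setting ∂C/∂t = 0 at fixed x gives v²t² + 2Dt − x² = 0, so t = (√(D² + v²x²) − D)/v².
√(D² + v²x²) = √(0.023² + 0.42² × 110²) = 46.20; v² = 0.1764.
t = (46.20 − 0.023)/0.1764 = 262 days (vs. the pure-advection estimate x/v = 262 d).

262 days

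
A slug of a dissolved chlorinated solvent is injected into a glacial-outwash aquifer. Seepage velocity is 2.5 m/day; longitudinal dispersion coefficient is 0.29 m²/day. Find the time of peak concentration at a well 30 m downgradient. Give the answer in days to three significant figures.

12.0 days

For the 1D instantaneous-source solution, setting ∂C/∂t = 0 at fixed x gives v²t² + 2Dt − x² = 0, so t = (√(D² + v²x²) − D)/v².
√(D² + v²x²) = √(0.29² + 2.5² × 30²) = 75.00; v² = 6.25.
t = (75.00 − 0.29)/6.25 = 12.0 days (vs. the pure-advection estimate x/v = 12.0 d).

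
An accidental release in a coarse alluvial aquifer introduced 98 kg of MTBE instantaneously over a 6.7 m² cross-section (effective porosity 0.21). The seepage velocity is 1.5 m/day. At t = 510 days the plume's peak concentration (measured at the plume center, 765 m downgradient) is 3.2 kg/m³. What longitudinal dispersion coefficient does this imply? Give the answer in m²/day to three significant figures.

0.0739 m²/day

At the plume center C_max = M/(n_e·A·√(4πDt)), so D = M²/(4πt·(n_e·A·C_max)²).
n_e·A·C_max = 0.21 × 6.7 × 3.2 = 4.502 kg/m.
D = 98²/(4π × 510 × 4.502²) = 0.0739 m²/day.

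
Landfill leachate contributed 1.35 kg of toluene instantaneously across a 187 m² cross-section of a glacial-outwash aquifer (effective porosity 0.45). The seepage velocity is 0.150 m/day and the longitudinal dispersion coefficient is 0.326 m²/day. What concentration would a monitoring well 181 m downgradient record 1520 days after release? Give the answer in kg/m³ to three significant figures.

For an instantaneous plane source, C(x,t) = M/(n_e·A·√(4πDt)) · exp(−(x−vt)²/(4Dt)), with n_e·A the pore (flow) area.
Plume center vt = 0.150 × 1520 = 228 m, so the well at 181 m is 47 m upgradient of the peak.
√(4πDt) = 78.91 m, giving peak height M/(n_e·A·√(4πDt)) = 1.35/(0.45 × 187 × 78.91) = 0.0002033 kg/m³.
(x−vt)²/(4Dt) = (-47)²/(4 × 0.326 × 1520) = 1.114; exp(−1.114) = 0.3282.
C = 0.0002033 × 0.3282 = 6.67e-05 kg/m³.

6.67e-05 kg/m³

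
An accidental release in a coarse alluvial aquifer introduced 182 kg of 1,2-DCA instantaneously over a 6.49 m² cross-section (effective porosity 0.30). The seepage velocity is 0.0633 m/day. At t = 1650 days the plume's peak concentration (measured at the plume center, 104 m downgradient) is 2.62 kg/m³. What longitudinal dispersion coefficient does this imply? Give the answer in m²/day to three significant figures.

0.0614 m²/day

At the plume center C_max = M/(n_e·A·√(4πDt)), so D = M²/(4πt·(n_e·A·C_max)²).
n_e·A·C_max = 0.30 × 6.49 × 2.62 = 5.101 kg/m.
D = 182²/(4π × 1650 × 5.101²) = 0.0614 m²/day.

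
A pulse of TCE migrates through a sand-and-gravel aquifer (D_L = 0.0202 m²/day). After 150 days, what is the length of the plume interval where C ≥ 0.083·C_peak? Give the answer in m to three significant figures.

11.0 m

The plume is Gaussian with σ = √(2Dt) = √(2 × 0.0202 × 150) = 2.462 m.
C/C_peak = exp(−Δx²/(2σ²)) = 0.083 ⇒ Δx = σ·√(−2 ln 0.083) = 2.462 × 2.231 = 5.493 m.
Width = 2Δx = 11.0 m.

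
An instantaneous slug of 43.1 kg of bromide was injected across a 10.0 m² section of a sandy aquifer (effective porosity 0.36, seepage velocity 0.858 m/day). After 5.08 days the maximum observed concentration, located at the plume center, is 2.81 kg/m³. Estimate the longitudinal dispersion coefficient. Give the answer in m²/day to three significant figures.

0.284 m²/day

At the plume center C_max = M/(n_e·A·√(4πDt)), so D = M²/(4πt·(n_e·A·C_max)²).
n_e·A·C_max = 0.36 × 10.0 × 2.81 = 10.12 kg/m.
D = 43.1²/(4π × 5.08 × 10.12²) = 0.284 m²/day.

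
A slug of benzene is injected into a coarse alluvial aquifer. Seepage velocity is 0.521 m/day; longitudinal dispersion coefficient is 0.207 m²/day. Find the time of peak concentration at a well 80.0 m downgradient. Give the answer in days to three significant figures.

153 days

For the 1D instantaneous-source solution, setting ∂C/∂t = 0 at fixed x gives v²t² + 2Dt − x² = 0, so t = (√(D² + v²x²) − D)/v².
√(D² + v²x²) = √(0.207² + 0.521² × 80.0²) = 41.68; v² = 0.271441.
t = (41.68 − 0.207)/0.271441 = 153 days (vs. the pure-advection estimate x/v = 154 d).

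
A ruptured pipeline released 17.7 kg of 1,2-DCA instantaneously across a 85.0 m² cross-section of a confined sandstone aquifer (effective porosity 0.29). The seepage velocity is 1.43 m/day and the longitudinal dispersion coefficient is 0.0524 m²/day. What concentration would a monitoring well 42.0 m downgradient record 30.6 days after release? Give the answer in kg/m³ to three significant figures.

For an instantaneous plane source, C(x,t) = M/(n_e·A·√(4πDt)) · exp(−(x−vt)²/(4Dt)), with n_e·A the pore (flow) area.
Plume center vt = 1.43 × 30.6 = 43.758 m, so the well at 42.0 m is 1.758 m upgradient of the peak.
√(4πDt) = 4.489 m, giving peak height M/(n_e·A·√(4πDt)) = 17.7/(0.29 × 85.0 × 4.489) = 0.1600 kg/m³.
(x−vt)²/(4Dt) = (-1.758)²/(4 × 0.0524 × 30.6) = 0.4819; exp(−0.4819) = 0.6176.
C = 0.1600 × 0.6176 = 0.0988 kg/m³.

0.0988 kg/m³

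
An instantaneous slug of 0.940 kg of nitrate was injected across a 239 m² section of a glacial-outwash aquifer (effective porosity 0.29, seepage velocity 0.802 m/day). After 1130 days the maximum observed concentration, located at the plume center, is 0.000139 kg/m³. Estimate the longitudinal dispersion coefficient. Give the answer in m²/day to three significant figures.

0.670 m²/day

At the plume center C_max = M/(n_e·A·√(4πDt)), so D = M²/(4πt·(n_e·A·C_max)²).
n_e·A·C_max = 0.29 × 239 × 0.000139 = 0.009634 kg/m.
D = 0.940²/(4π × 1130 × 0.009634²) = 0.670 m²/day.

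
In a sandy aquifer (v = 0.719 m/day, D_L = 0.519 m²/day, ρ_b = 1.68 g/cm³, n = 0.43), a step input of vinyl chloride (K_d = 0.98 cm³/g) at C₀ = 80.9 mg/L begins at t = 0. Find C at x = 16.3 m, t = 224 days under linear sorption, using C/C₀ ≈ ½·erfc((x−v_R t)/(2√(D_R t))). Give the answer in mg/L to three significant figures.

Retardation factor R = 1 + ρ_b·K_d/n = 1 + 1.68 × 0.98/0.43 = 4.829.
Sorption retards both mechanisms: v_R = v/R = 0.1489 m/day, D_R = D/R = 0.1075 m²/day.
v_R·t = 0.1489 × 224 = 33.3536 m; 2√(D_R t) = 9.814 m; argument = (16.3 − 33.3536)/9.814 = -1.738.
C = C₀ × ½·erfc(-1.738) = 80.9 × 0.9930 = 80.3 mg/L.

80.3 mg/L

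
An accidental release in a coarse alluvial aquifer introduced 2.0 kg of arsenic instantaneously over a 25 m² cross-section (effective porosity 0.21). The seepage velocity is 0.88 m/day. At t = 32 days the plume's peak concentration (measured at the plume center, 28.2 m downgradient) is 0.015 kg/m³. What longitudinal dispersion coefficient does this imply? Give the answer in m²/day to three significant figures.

1.60 m²/day

At the plume center C_max = M/(n_e·A·√(4πDt)), so D = M²/(4πt·(n_e·A·C_max)²).
n_e·A·C_max = 0.21 × 25 × 0.015 = 0.07875 kg/m.
D = 2.0²/(4π × 32 × 0.07875²) = 1.60 m²/day.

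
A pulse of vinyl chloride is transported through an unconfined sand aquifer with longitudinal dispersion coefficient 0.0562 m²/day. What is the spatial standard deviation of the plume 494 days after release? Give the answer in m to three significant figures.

Dispersive spreading gives a Gaussian with σ² = 2Dt; advection only shifts the center.
σ = √(2 × 0.0562 × 494) = 7.45 m.

7.45 m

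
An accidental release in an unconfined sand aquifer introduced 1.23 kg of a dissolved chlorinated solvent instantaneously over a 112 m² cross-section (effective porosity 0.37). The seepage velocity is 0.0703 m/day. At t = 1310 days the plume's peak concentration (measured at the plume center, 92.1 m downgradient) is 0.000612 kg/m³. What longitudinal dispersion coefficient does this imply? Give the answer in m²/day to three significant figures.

At the plume center C_max = M/(n_e·A·√(4πDt)), so D = M²/(4πt·(n_e·A·C_max)²).
n_e·A·C_max = 0.37 × 112 × 0.000612 = 0.02536 kg/m.
D = 1.23²/(4π × 1310 × 0.02536²) = 0.143 m²/day.

0.143 m²/day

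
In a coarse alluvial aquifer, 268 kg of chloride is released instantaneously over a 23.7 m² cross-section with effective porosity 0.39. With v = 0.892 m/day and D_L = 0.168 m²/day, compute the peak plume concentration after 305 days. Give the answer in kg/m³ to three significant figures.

1.14 kg/m³

The peak of an instantaneous 1D plume sits at x = vt; there the Gaussian factor is 1 and C_max = M/(n_e·A·√(4πDt)), where n_e·A is the pore area the mass is dissolved in.
√(4πDt) = √(4π × 0.168 × 305) = 25.38 m, so C_max = 268/(0.39 × 23.7 × 25.38) = 1.14 kg/m³.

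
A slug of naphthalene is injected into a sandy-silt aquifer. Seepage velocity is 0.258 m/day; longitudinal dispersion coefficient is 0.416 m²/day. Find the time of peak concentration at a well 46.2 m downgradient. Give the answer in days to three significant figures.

For the 1D instantaneous-source solution, setting ∂C/∂t = 0 at fixed x gives v²t² + 2Dt − x² = 0, so t = (√(D² + v²x²) − D)/v².
√(D² + v²x²) = √(0.416² + 0.258² × 46.2²) = 11.93; v² = 0.066564.
t = (11.93 − 0.416)/0.066564 = 173 days (vs. the pure-advection estimate x/v = 179 d).

173 days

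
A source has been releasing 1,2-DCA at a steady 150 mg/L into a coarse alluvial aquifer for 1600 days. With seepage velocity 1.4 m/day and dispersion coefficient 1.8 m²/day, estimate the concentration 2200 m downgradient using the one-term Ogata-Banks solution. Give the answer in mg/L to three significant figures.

For a continuous step input, C/C₀ ≈ ½·erfc((x−vt)/(2√(Dt))).
vt = 1.4 × 1600 = 2240 m and 2√(Dt) = 2√(1.8 × 1600) = 107.3 m.
Argument (x−vt)/(2√(Dt)) = (2200 − 2240)/107.3 = -0.3728; ½·erfc(-0.3728) = 0.7010.
C = 150 × 0.7010 = 105 mg/L.

105 mg/L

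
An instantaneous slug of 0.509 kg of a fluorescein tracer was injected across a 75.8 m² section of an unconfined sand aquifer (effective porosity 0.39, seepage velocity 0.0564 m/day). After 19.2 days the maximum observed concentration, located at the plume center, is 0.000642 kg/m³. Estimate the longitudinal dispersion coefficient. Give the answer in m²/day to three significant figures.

At the plume center C_max = M/(n_e·A·√(4πDt)), so D = M²/(4πt·(n_e·A·C_max)²).
n_e·A·C_max = 0.39 × 75.8 × 0.000642 = 0.01898 kg/m.
D = 0.509²/(4π × 19.2 × 0.01898²) = 2.98 m²/day.

2.98 m²/day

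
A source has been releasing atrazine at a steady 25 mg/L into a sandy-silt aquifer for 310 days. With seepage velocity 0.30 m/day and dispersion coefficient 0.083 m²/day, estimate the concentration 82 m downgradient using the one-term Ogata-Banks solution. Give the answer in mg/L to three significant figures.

For a continuous step input, C/C₀ ≈ ½·erfc((x−vt)/(2√(Dt))).
vt = 0.30 × 310 = 93 m and 2√(Dt) = 2√(0.083 × 310) = 10.14 m.
Argument (x−vt)/(2√(Dt)) = (82 − 93)/10.14 = -1.085; ½·erfc(-1.085) = 0.9375.
C = 25 × 0.9375 = 23.4 mg/L.

23.4 mg/L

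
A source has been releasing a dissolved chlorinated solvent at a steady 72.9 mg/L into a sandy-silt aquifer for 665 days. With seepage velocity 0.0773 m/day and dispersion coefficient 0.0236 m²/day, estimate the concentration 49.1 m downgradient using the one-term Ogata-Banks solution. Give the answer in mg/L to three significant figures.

For a continuous step input, C/C₀ ≈ ½·erfc((x−vt)/(2√(Dt))).
vt = 0.0773 × 665 = 51.4045 m and 2√(Dt) = 2√(0.0236 × 665) = 7.923 m.
Argument (x−vt)/(2√(Dt)) = (49.1 − 51.4045)/7.923 = -0.2909; ½·erfc(-0.2909) = 0.6596.
C = 72.9 × 0.6596 = 48.1 mg/L.

48.1 mg/L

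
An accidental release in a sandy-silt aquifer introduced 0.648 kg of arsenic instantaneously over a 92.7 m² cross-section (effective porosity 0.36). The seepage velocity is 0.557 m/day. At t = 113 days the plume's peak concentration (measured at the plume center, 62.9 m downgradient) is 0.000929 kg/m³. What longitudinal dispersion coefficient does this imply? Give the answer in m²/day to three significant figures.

0.308 m²/day

At the plume center C_max = M/(n_e·A·√(4πDt)), so D = M²/(4πt·(n_e·A·C_max)²).
n_e·A·C_max = 0.36 × 92.7 × 0.000929 = 0.03100 kg/m.
D = 0.648²/(4π × 113 × 0.03100²) = 0.308 m²/day.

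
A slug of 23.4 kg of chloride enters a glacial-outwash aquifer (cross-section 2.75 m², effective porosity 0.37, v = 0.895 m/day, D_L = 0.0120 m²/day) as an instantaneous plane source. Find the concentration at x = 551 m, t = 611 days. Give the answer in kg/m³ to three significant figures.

1.33 kg/m³

For an instantaneous plane source, C(x,t) = M/(n_e·A·√(4πDt)) · exp(−(x−vt)²/(4Dt)), with n_e·A the pore (flow) area.
Plume center vt = 0.895 × 611 = 546.845 m, so the well at 551 m is 4.155 m downgradient of the peak.
√(4πDt) = 9.599 m, giving peak height M/(n_e·A·√(4πDt)) = 23.4/(0.37 × 2.75 × 9.599) = 2.396 kg/m³.
(x−vt)²/(4Dt) = (4.155)²/(4 × 0.0120 × 611) = 0.5887; exp(−0.5887) = 0.5550.
C = 2.396 × 0.5550 = 1.33 kg/m³.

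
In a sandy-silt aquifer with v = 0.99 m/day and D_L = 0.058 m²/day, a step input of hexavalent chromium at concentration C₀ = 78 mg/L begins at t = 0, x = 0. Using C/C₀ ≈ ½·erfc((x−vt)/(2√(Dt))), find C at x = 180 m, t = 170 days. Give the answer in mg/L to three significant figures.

For a continuous step input, C/C₀ ≈ ½·erfc((x−vt)/(2√(Dt))).
vt = 0.99 × 170 = 168.3 m and 2√(Dt) = 2√(0.058 × 170) = 6.280 m.
Argument (x−vt)/(2√(Dt)) = (180 − 168.3)/6.280 = 1.863; ½·erfc(1.863) = 0.004211.
C = 78 × 0.004211 = 0.328 mg/L.

0.328 mg/L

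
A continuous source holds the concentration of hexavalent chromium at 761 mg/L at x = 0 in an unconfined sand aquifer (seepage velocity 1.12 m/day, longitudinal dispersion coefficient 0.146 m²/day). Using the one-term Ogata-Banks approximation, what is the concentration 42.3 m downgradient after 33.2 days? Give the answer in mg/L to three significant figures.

38.2 mg/L

For a continuous step input, C/C₀ ≈ ½·erfc((x−vt)/(2√(Dt))).
vt = 1.12 × 33.2 = 37.184 m and 2√(Dt) = 2√(0.146 × 33.2) = 4.403 m.
Argument (x−vt)/(2√(Dt)) = (42.3 − 37.184)/4.403 = 1.162; ½·erfc(1.162) = 0.05016.
C = 761 × 0.05016 = 38.2 mg/L.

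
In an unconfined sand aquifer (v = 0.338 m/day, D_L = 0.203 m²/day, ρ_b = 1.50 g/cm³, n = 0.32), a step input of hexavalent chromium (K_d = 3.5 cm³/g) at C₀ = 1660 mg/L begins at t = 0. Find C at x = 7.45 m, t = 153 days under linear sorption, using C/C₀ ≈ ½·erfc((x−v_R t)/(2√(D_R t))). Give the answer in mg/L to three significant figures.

Retardation factor R = 1 + ρ_b·K_d/n = 1 + 1.50 × 3.5/0.32 = 17.41.
Sorption retards both mechanisms: v_R = v/R = 0.01941 m/day, D_R = D/R = 0.01166 m²/day.
v_R·t = 0.01941 × 153 = 2.96973 m; 2√(D_R t) = 2.671 m; argument = (7.45 − 2.96973)/2.671 = 1.677.
C = C₀ × ½·erfc(1.677) = 1660 × 0.008855 = 14.7 mg/L.

14.7 mg/L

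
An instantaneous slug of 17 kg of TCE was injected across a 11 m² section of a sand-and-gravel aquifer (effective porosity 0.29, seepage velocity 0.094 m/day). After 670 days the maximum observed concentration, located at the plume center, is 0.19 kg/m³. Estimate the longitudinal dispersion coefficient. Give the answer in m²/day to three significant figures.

At the plume center C_max = M/(n_e·A·√(4πDt)), so D = M²/(4πt·(n_e·A·C_max)²).
n_e·A·C_max = 0.29 × 11 × 0.19 = 0.6061 kg/m.
D = 17²/(4π × 670 × 0.6061²) = 0.0934 m²/day.

0.0934 m²/day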